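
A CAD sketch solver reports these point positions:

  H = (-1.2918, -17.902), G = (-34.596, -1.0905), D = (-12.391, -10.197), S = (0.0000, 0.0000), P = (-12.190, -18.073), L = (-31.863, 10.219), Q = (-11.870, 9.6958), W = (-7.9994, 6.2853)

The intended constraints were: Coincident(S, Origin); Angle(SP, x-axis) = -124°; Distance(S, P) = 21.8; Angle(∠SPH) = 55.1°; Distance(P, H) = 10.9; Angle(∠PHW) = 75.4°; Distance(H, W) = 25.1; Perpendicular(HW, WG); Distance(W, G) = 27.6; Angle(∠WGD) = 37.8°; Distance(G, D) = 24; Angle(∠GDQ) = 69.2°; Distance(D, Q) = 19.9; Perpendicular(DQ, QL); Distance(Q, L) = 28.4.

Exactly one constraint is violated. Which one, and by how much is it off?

Distance(Q, L) = 28.4 — off by 8.40.

S = (0.00, 0.00) ✓; SP at -124.0° ✓; |SP| = 21.80 ✓; ∠SPH = 55.10° ✓; |PH| = 10.90 ✓; ∠PHW = 75.40° ✓; |HW| = 25.10 ✓; ∠(HW, WG) = 90.00° ✓; |WG| = 27.60 ✓; ∠WGD = 37.80° ✓; |GD| = 24.00 ✓; ∠GDQ = 69.20° ✓; |DQ| = 19.90 ✓; ∠(DQ, QL) = 90.00° ✓; |QL| = 20.00 ✗.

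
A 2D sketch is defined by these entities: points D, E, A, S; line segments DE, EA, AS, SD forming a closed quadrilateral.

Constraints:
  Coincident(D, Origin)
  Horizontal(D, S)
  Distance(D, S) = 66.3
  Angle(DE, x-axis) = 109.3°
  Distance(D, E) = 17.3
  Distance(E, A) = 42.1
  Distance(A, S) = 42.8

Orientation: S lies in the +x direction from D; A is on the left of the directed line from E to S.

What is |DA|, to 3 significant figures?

44.9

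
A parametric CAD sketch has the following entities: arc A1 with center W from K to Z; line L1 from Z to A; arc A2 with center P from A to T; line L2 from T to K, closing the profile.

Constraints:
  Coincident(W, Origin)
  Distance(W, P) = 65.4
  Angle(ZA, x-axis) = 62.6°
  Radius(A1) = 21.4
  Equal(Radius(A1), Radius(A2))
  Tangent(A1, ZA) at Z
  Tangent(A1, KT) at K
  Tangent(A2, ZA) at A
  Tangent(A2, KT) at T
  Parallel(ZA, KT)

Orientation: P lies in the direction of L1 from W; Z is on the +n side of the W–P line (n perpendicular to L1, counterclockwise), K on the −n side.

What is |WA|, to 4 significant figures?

68.81

The slot axis is L1's direction at 62.6°, so u = (cos 62.6°, sin 62.6°) = (0.4602, 0.8878) and n = (−sin 62.6°, cos 62.6°) = (-0.8878, 0.4602). W is at the origin and P lies 65.4 along u from W, so P = 65.4·u = (30.10, 58.06). Tangency of A1 to both parallel lines with radius 21.4 puts Z and K at W ± 21.4·n: Z = (-19.00, 9.848), K = (19.00, -9.848). Equal radii place A and T the same way about P: A = P + 21.4·n = (11.10, 67.91), T = P − 21.4·n = (49.10, 48.21). Then |WA| = |A − W| = 68.81.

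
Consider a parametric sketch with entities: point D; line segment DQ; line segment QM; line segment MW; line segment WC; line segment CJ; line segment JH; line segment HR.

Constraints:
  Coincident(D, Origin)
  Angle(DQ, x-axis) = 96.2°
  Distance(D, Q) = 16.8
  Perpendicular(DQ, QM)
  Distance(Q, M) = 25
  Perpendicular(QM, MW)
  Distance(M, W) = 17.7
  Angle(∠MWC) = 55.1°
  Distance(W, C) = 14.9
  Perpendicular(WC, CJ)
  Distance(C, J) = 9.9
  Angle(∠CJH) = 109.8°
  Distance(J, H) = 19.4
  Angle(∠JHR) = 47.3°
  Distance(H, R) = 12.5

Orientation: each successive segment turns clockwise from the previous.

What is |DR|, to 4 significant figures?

26.90

∠CJH = 109.8° gives JH at -8.900° from the x-axis; with |JH| = 19.4, H = (35.80, 14.64). ∠JHR = 47.3° gives HR at -141.6° from the x-axis; with |HR| = 12.5, R = (26.01, 6.879). Then |DR| = |R − D| = 26.90.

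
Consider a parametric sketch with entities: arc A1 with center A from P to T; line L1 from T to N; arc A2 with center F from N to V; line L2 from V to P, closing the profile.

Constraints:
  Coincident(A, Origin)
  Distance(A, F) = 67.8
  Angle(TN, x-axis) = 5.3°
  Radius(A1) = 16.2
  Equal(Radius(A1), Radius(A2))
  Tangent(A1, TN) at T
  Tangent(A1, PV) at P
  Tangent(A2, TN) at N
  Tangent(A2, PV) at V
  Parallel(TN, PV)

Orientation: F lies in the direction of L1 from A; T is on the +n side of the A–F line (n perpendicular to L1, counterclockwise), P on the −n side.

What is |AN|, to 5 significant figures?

69.709

The slot axis is L1's direction at 5.3°, so u = (cos 5.3°, sin 5.3°) = (0.99572, 0.092371) and n = (−sin 5.3°, cos 5.3°) = (-0.092371, 0.99572). A is at the origin and F lies 67.8 along u from A, so F = 67.8·u = (67.510, 6.2627). Tangency of A1 to both parallel lines with radius 16.2 puts T and P at A ± 16.2·n: T = (-1.4964, 16.131), P = (1.4964, -16.131). Equal radii place N and V the same way about F: N = F + 16.2·n = (66.014, 22.393), V = F − 16.2·n = (69.007, -9.8680). Then |AN| = |N − A| = 69.709.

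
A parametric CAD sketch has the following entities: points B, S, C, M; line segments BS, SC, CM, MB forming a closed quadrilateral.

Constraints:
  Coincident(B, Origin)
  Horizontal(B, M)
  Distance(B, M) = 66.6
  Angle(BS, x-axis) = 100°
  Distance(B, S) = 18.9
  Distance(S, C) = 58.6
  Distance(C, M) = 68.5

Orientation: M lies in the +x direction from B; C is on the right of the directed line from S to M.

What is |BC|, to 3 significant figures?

39.7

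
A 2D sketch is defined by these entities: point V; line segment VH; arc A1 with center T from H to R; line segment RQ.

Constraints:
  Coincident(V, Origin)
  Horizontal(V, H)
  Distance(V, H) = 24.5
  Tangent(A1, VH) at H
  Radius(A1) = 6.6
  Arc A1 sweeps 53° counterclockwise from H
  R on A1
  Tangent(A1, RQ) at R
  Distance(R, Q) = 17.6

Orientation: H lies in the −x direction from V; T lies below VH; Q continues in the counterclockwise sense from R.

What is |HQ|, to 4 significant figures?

23.02

V is at the origin; VH is horizontal with |VH| = 24.5 and H on the −x side, so H = (-24.50, 0.000). Since A1 is tangent to VH there, TH ⟂ VH, so T = H + (0, -6.6) = (-24.50, -6.600). On A1, H sits at bearing 90° from T; a 53° counterclockwise sweep puts R at bearing 143°, so R = T + 6.6·(cos 143°, sin 143°) = (-29.77, -2.628). The tangent condition forces TR to be normal to RQ, so RQ runs along (−sin 143°, cos 143°); with |RQ| = 17.6, Q = (-40.36, -16.68). Then |HQ| = |Q − H| = 23.02.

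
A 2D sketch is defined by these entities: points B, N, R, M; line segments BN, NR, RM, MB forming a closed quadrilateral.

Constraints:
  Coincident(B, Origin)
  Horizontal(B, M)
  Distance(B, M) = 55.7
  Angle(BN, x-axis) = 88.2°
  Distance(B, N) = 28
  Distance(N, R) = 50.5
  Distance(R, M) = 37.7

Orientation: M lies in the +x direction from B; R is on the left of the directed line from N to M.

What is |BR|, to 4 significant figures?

62.81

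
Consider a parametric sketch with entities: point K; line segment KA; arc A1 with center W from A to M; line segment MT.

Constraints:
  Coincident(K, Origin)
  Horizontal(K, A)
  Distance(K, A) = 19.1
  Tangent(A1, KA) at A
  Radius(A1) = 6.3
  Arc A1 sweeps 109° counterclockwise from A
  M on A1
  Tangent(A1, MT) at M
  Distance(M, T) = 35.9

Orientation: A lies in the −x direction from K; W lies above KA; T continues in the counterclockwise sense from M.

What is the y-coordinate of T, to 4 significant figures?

42.30

On A1, A sits at bearing -90° from W; a 109° counterclockwise sweep puts M at bearing 19°, so M = W + 6.3·(cos 19°, sin 19°) = (-13.14, 8.351). A1 meets MT tangentially, so WM is at right angles to MT, so MT runs along (−sin 19°, cos 19°); with |MT| = 35.9, T = (-24.83, 42.30). So T.y = 42.30.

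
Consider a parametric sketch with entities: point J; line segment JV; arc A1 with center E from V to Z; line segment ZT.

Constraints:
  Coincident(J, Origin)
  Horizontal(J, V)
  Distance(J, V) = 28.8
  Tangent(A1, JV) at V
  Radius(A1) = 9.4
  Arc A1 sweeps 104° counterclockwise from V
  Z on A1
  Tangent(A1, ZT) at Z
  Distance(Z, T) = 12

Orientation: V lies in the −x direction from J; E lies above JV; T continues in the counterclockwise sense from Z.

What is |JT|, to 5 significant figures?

32.460

J is at the origin; JV is horizontal with |JV| = 28.8 and V on the −x side, so V = (-28.800, 0.0000). Since A1 is tangent to JV there, EV ⟂ JV, so E = V + (0, 9.4) = (-28.800, 9.4000). On A1, V sits at bearing -90° from E; a 104° counterclockwise sweep puts Z at bearing 14°, so Z = E + 9.4·(cos 14°, sin 14°) = (-19.679, 11.674). A1 meets ZT tangentially, so EZ is at right angles to ZT, so ZT runs along (−sin 14°, cos 14°); with |ZT| = 12.0, T = (-22.582, 23.318). Then |JT| = |T − J| = 32.460.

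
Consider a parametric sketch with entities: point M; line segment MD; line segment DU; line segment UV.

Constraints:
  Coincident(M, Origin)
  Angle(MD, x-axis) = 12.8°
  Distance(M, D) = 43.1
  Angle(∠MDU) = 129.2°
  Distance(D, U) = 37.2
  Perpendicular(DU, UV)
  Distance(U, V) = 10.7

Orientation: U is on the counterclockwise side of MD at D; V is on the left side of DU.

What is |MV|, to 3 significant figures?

68.3

M is at the origin; MD runs at 12.8° with length 43.1, so D = 43.1·(cos 12.8°, sin 12.8°) = (42.0, 9.55). ∠MDU = 129.2°, so DU runs at 12.8° + (180° − 129.2°) = 63.6° from the x-axis; with |DU| = 37.2, U = D + 37.2·(cos 63.6°, sin 63.6°) = (58.6, 42.9). DU ⟂ UV; with |UV| = 10.7 on the left of DU, V = U + 10.7·(-0.896, 0.445) = (49.0, 47.6). Then |MV| = |V − M| = 68.3.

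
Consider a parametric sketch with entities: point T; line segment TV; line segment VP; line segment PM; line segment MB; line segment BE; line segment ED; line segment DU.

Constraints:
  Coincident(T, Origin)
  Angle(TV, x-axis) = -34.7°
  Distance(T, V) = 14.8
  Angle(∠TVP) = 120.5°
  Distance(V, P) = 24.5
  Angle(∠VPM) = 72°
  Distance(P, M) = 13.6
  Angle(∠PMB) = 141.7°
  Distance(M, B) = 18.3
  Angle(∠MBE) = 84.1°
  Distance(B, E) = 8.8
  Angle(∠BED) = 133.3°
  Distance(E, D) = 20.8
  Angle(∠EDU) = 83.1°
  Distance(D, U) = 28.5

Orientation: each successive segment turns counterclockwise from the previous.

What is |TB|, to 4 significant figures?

16.28

∠VPM = 72.0° gives PM at 132.8° from the x-axis; with |PM| = 13.6, M = (25.17, 11.83). ∠PMB = 141.7° gives MB at 171.1° from the x-axis; with |MB| = 18.3, B = (7.088, 14.66). Then |TB| = |B − T| = 16.28.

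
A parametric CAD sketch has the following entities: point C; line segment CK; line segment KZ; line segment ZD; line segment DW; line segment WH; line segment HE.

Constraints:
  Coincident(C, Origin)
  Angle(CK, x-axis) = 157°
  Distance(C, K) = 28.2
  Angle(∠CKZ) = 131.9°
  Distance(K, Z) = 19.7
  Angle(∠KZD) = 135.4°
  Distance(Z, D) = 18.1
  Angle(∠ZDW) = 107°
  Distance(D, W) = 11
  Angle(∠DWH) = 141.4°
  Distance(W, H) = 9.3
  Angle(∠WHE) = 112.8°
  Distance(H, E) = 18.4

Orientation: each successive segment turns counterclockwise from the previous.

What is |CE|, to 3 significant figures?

25.5

∠DWH = 141.4° gives WH at 1.30° from the x-axis; with |WH| = 9.3, H = (-32.0, -20.8). ∠WHE = 112.8° gives HE at 68.5° from the x-axis; with |HE| = 18.4, E = (-25.3, -3.65). Then |CE| = |E − C| = 25.5.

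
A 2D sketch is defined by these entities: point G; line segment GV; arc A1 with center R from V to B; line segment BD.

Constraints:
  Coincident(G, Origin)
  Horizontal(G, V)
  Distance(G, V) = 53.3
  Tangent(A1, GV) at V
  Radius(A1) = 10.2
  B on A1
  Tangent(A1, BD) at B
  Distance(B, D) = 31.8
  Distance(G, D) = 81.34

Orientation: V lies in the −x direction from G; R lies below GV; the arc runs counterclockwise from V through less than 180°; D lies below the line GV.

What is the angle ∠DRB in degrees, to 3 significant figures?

72.2°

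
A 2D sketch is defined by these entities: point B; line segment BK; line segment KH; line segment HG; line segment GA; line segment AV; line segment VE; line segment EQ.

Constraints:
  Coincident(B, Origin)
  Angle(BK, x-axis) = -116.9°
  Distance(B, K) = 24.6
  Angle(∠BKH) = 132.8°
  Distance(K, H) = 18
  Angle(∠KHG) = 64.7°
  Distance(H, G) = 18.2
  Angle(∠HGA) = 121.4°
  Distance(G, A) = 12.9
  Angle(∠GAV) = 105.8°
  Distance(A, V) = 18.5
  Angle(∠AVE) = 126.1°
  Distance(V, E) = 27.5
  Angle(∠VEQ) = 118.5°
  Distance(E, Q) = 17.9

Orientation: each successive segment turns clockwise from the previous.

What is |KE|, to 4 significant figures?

23.22

∠GAV = 105.8° gives AV at -52.20° from the x-axis; with |AV| = 18.5, V = (-2.169, -18.70). ∠AVE = 126.1° gives VE at -106.1° from the x-axis; with |VE| = 27.5, E = (-9.795, -45.12). Then |KE| = |E − K| = 23.22.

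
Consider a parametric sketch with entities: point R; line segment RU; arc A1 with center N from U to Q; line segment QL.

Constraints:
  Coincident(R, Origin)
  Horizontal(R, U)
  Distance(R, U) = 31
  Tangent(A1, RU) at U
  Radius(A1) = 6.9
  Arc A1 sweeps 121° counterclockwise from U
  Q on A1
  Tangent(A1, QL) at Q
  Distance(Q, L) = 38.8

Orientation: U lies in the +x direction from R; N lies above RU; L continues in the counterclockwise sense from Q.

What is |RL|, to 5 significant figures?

46.876

R is at the origin; RU is horizontal with |RU| = 31.0 and U on the +x side, so U = (31.000, 0.0000). Tangency of A1 to RU means the radius NU is perpendicular to RU, so N = U + (0, 6.9) = (31.000, 6.9000). On A1, U sits at bearing -90° from N; a 121° counterclockwise sweep puts Q at bearing 31°, so Q = N + 6.9·(cos 31°, sin 31°) = (36.914, 10.454). Tangency of A1 to QL means the radius NQ is perpendicular to QL, so QL runs along (−sin 31°, cos 31°); with |QL| = 38.8, L = (16.931, 43.712). Then |RL| = |L − R| = 46.876.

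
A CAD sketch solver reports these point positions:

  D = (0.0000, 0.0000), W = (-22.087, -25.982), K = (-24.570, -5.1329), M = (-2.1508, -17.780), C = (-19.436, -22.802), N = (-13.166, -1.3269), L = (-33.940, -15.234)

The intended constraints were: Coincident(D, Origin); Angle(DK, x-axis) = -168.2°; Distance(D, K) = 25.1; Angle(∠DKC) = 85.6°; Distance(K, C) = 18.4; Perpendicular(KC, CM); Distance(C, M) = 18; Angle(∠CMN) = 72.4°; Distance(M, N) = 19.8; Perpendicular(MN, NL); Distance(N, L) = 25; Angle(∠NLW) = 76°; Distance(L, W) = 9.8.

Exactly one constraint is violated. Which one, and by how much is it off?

Distance(L, W) = 9.8 — off by 6.20.

D = (0.00, 0.00) ✓; DK at -168.2° ✓; |DK| = 25.10 ✓; ∠DKC = 85.60° ✓; |KC| = 18.40 ✓; ∠(KC, CM) = 90.00° ✓; |CM| = 18.00 ✓; ∠CMN = 72.40° ✓; |MN| = 19.80 ✓; ∠(MN, NL) = 90.00° ✓; |NL| = 25.00 ✓; ∠NLW = 76.00° ✓; |LW| = 16.00 ✗.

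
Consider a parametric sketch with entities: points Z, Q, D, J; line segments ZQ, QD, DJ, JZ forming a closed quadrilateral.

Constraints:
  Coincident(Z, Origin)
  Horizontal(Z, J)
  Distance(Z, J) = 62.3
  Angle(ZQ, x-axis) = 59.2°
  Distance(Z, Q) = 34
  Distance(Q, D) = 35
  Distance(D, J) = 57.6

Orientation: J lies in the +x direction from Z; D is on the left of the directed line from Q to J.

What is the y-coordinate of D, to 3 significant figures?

54.0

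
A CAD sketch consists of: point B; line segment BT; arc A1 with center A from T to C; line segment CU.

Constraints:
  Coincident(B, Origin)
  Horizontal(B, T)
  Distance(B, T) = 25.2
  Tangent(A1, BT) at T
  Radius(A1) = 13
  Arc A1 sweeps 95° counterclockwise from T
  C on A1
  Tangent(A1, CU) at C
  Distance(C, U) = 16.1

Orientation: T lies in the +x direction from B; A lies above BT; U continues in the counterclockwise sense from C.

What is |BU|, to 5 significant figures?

47.547

B is at the origin; BT is horizontal with |BT| = 25.2 and T on the +x side, so T = (25.200, 0.0000). Tangency of A1 to BT means the radius AT is perpendicular to BT, so A = T + (0, 13) = (25.200, 13.000). On A1, T sits at bearing -90° from A; a 95° counterclockwise sweep puts C at bearing 5°, so C = A + 13.0·(cos 5°, sin 5°) = (38.151, 14.133). Since A1 is tangent to CU there, AC ⟂ CU, so CU runs along (−sin 5°, cos 5°); with |CU| = 16.1, U = (36.747, 30.172). Then |BU| = |U − B| = 47.547.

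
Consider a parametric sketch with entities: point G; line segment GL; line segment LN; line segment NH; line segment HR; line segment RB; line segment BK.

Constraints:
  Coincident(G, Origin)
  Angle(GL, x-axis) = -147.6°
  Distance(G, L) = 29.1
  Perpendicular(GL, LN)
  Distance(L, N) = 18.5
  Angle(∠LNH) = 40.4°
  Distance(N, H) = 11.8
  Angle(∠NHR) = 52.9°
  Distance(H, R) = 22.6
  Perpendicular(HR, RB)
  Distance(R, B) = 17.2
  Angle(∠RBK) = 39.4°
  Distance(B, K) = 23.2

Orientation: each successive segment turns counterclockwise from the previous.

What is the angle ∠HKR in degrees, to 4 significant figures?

171.9°

G is at the origin; GL runs at -147.6° with length 29.1, so L = (-24.57, -15.59). GL is perpendicular to LN, so LN runs at -57.60°; with |LN| = 18.5, N = (-14.66, -31.21). ∠LNH = 40.4° gives NH at 82.00° from the x-axis; with |NH| = 11.8, H = (-13.01, -19.53). ∠NHR = 52.9° gives HR at -150.9° from the x-axis; with |HR| = 22.6, R = (-32.76, -30.52). HR ⟂ RB, so RB runs at -60.90°; with |RB| = 17.2, B = (-24.40, -45.55). ∠RBK = 39.4° gives BK at 79.70° from the x-axis; with |BK| = 23.2, K = (-20.25, -22.72). Then cos ∠HKR = KH·KR / (|KH||KR|), giving 171.9°.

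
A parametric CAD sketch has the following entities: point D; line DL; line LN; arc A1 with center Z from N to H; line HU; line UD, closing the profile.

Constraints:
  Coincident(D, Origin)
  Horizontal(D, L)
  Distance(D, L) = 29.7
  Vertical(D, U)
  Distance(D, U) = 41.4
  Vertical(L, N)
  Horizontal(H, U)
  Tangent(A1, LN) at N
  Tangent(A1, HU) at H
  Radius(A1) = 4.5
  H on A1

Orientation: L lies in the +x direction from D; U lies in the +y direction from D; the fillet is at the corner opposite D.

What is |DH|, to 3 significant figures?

48.5

D is at the origin; D and L share the same y with |DL| = 29.7 and L on the +x side, so L = (29.7, 0.00). D and U share the same x with |DU| = 41.4 and U on the +y side, so U = (0.00, 41.4). The virtual corner opposite D is at (29.7, 41.4). Tangency of A1 to LN means the radius ZN is perpendicular to LN and A1 meets HU tangentially, so ZH is at right angles to HU, with radius 4.5, so the center Z sits 4.5 in from both sides at Z = (25.2, 36.9). That places the tangent points at N = (29.7, 36.9) on LN and H = (25.2, 41.4) on HU. Then |DH| = |H − D| = 48.5.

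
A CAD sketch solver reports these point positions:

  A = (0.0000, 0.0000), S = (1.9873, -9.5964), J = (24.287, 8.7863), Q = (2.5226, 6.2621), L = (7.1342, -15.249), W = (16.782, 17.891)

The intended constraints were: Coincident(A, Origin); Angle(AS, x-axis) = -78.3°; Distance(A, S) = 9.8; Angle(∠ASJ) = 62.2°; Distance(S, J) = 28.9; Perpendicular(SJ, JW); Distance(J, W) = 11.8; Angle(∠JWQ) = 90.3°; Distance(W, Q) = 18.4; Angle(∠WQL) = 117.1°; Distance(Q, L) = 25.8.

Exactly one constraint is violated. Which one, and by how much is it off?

Distance(Q, L) = 25.8 — off by 3.80.

A = (0.00, 0.00) ✓; AS at -78.30° ✓; |AS| = 9.800 ✓; ∠ASJ = 62.20° ✓; |SJ| = 28.90 ✓; ∠(SJ, JW) = 90.00° ✓; |JW| = 11.80 ✓; ∠JWQ = 90.30° ✓; |WQ| = 18.40 ✓; ∠WQL = 117.1° ✓; |QL| = 22.00 ✗.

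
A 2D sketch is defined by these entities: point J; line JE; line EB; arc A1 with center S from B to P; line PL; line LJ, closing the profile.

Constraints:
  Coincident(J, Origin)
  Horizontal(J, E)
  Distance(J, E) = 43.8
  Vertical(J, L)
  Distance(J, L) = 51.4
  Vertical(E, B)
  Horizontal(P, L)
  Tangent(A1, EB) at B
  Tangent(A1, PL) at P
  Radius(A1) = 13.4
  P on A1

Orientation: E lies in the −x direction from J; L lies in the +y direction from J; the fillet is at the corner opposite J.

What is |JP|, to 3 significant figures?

59.7

The virtual corner opposite J is at (-43.8, 51.4). Tangency of A1 to EB means the radius SB is perpendicular to EB and since A1 is tangent to PL there, SP ⟂ PL, with radius 13.4, so the center S sits 13.4 in from both sides at S = (-30.4, 38.0). That places the tangent points at B = (-43.8, 38.0) on EB and P = (-30.4, 51.4) on PL. Then |JP| = |P − J| = 59.7.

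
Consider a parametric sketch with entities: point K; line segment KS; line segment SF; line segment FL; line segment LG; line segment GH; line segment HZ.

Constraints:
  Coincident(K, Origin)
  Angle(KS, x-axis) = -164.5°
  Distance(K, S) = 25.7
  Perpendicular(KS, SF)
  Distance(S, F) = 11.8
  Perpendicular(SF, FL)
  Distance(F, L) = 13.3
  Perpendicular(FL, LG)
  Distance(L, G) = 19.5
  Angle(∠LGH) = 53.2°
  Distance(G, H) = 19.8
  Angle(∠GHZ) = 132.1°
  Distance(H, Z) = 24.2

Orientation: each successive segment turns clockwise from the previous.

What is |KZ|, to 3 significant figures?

41.6

∠LGH = 53.2° gives GH at 159° from the x-axis; with |GH| = 19.8, H = (-28.3, -3.54). ∠GHZ = 132.1° gives HZ at 111° from the x-axis; with |HZ| = 24.2, Z = (-36.9, 19.1). Then |KZ| = |Z − K| = 41.6.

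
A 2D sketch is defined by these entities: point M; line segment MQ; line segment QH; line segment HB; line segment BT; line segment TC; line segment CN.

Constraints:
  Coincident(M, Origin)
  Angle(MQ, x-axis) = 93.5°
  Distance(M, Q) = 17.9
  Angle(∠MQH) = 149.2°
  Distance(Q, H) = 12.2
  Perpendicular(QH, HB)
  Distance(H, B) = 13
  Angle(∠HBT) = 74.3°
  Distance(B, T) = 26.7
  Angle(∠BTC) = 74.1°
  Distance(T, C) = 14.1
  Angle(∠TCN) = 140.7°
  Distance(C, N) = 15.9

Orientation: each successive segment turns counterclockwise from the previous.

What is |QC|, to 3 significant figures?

8.73

M is at the origin; MQ runs at 93.5° with length 17.9, so Q = (-1.09, 17.9). ∠MQH = 149.2° gives QH at 124° from the x-axis; with |QH| = 12.2, H = (-7.97, 27.9). The perpendicularity gives HB at right angles to QH, so HB runs at -146°; with |HB| = 13.0, B = (-18.7, 20.6). ∠HBT = 74.3° gives BT at -40.0° from the x-axis; with |BT| = 26.7, T = (1.75, 3.46). ∠BTC = 74.1° gives TC at 65.9° from the x-axis; with |TC| = 14.1, C = (7.50, 16.3). Then |QC| = |C − Q| = 8.73.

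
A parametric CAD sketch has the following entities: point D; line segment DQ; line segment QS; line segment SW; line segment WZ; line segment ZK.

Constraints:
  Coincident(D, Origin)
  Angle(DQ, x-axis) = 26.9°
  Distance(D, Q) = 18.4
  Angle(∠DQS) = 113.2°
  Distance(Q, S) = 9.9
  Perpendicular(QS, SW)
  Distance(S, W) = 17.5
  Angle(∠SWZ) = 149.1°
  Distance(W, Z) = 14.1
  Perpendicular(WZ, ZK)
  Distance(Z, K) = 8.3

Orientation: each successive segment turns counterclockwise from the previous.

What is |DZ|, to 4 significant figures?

16.10

QS is perpendicular to SW, so SW runs at -176.3°; with |SW| = 17.5, W = (-1.693, 17.07). ∠SWZ = 149.1° gives WZ at -145.4° from the x-axis; with |WZ| = 14.1, Z = (-13.30, 9.068). Then |DZ| = |Z − D| = 16.10.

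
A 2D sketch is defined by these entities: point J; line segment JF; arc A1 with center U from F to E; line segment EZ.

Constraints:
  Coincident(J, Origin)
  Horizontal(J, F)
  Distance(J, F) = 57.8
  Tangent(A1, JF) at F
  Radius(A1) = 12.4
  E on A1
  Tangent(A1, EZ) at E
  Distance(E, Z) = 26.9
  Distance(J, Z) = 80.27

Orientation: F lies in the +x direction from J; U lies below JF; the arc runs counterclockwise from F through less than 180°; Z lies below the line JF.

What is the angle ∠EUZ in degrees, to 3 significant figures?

65.3°

Checks: |UE| = 12.40 ✓; ∠(UE, EZ) = 90.00° ✓; |EZ| = 26.90 ✓; |JZ| = 80.27 ✓.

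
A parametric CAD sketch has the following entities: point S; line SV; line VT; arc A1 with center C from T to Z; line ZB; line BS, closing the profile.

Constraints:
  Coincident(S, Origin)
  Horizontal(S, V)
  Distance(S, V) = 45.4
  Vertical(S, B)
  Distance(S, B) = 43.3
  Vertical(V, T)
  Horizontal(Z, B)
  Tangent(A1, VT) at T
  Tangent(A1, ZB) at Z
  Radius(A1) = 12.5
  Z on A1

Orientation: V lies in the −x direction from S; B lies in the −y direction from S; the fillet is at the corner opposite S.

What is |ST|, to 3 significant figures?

54.9

The virtual corner opposite S is at (-45.4, -43.3). Since A1 is tangent to VT there, CT ⟂ VT and tangency of A1 to ZB means the radius CZ is perpendicular to ZB, with radius 12.5, so the center C sits 12.5 in from both sides at C = (-32.9, -30.8). That places the tangent points at T = (-45.4, -30.8) on VT and Z = (-32.9, -43.3) on ZB. Then |ST| = |T − S| = 54.9.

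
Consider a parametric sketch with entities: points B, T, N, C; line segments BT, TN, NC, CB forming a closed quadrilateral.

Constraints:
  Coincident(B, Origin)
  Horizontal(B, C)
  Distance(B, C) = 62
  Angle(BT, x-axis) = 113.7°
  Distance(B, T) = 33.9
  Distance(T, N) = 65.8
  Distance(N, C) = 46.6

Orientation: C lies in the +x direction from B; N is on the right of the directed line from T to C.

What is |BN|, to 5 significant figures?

32.796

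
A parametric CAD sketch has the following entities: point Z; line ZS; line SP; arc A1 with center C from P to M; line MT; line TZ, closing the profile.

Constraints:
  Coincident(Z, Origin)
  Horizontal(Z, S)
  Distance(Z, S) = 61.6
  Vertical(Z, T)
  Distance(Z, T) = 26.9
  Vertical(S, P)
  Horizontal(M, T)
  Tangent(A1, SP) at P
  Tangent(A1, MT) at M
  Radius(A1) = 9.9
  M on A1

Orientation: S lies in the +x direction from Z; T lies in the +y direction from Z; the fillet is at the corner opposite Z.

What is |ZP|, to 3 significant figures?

63.9

Z is at the origin; Z and S share the same y with |ZS| = 61.6 and S on the +x side, so S = (61.6, 0.00). ZT is vertical with |ZT| = 26.9 and T on the +y side, so T = (0.00, 26.9). The virtual corner opposite Z is at (61.6, 26.9). Tangency of A1 to SP means the radius CP is perpendicular to SP and the tangent condition forces CM to be normal to MT, with radius 9.9, so the center C sits 9.9 in from both sides at C = (51.7, 17.0). That places the tangent points at P = (61.6, 17.0) on SP and M = (51.7, 26.9) on MT. Then |ZP| = |P − Z| = 63.9.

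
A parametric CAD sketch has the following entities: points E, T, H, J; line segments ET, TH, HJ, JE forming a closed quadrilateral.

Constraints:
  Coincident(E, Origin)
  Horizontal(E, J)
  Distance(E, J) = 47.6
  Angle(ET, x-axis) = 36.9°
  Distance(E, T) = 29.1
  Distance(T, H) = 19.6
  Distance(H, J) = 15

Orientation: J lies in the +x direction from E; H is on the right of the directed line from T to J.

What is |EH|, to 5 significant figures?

32.603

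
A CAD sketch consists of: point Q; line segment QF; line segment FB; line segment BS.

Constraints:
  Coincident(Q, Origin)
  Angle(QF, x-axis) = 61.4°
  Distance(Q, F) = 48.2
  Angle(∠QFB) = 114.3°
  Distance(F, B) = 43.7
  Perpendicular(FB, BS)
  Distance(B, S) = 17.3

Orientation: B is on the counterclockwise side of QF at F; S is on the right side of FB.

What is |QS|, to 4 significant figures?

88.24

Q is at the origin; QF runs at 61.4° with length 48.2, so F = 48.2·(cos 61.4°, sin 61.4°) = (23.07, 42.32). ∠QFB = 114.3°, so FB runs at 61.4° + (180° − 114.3°) = 127.1° from the x-axis; with |FB| = 43.7, B = F + 43.7·(cos 127.1°, sin 127.1°) = (-3.287, 77.17). The perpendicularity gives BS at right angles to FB; with |BS| = 17.3 on the right of FB, S = B + 17.3·(0.7976, 0.6032) = (10.51, 87.61). Then |QS| = |S − Q| = 88.24.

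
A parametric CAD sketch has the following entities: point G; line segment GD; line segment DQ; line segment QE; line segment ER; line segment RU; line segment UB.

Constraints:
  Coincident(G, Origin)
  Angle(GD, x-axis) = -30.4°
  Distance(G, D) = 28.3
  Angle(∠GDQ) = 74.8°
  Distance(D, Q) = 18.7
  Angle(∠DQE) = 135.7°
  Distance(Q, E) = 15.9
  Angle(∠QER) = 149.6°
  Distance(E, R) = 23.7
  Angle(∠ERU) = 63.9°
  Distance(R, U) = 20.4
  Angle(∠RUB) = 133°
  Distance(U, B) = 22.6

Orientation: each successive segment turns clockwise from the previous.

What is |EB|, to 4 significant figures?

25.83

G is at the origin; GD runs at -30.4° with length 28.3, so D = (24.41, -14.32). ∠GDQ = 74.8° gives DQ at -135.6° from the x-axis; with |DQ| = 18.7, Q = (11.05, -27.40). ∠DQE = 135.7° gives QE at -179.9° from the x-axis; with |QE| = 15.9, E = (-4.851, -27.43). ∠QER = 149.6° gives ER at 149.7° from the x-axis; with |ER| = 23.7, R = (-25.31, -15.47). ∠ERU = 63.9° gives RU at 33.60° from the x-axis; with |RU| = 20.4, U = (-8.322, -4.186). ∠RUB = 133.0° gives UB at -13.40° from the x-axis; with |UB| = 22.6, B = (13.66, -9.423). Then |EB| = |B − E| = 25.83.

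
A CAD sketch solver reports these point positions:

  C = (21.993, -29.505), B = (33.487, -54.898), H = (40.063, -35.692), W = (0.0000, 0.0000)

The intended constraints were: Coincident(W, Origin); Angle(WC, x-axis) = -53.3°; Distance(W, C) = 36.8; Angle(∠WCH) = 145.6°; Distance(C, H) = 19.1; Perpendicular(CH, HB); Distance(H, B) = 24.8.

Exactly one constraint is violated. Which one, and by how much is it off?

Distance(H, B) = 24.8 — off by 4.50.

W = (0.00, 0.00) ✓; WC at -53.30° ✓; |WC| = 36.80 ✓; ∠WCH = 145.6° ✓; |CH| = 19.10 ✓; ∠(CH, HB) = 90.00° ✓; |HB| = 20.30 ✗.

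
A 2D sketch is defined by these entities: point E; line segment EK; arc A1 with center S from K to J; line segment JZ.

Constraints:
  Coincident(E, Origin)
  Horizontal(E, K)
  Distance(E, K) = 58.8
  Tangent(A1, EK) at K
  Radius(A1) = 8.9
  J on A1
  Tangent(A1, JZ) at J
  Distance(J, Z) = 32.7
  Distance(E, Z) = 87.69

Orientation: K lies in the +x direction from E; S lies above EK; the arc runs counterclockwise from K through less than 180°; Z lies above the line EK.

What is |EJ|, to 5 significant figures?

67.112

E is at the origin; E and K share the same y with |EK| = 58.8 and K on the +x side, so K = (58.800, 0.0000). Since A1 is tangent to EK there, SK ⟂ EK, so S = K + (0, 8.9) = (58.800, 8.9000). Since SJ ⟂ JZ (tangency), |SZ| = √(8.9² + 32.7²) = 33.890 regardless of where J sits on A1. So Z lies on both circle(E, 87.69) and circle(S, 33.890); the above-EK intersection is Z = (80.394, 35.019). J is the foot of the tangent from Z: J = (66.908, 5.2294).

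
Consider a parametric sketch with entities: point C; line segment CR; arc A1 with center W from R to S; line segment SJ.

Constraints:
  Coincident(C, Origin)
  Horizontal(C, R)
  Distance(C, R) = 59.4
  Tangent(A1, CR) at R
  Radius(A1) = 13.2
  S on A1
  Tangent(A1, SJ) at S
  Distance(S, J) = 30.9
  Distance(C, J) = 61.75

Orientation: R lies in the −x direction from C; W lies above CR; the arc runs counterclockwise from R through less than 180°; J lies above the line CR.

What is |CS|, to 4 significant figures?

47.84

C is at the origin; C and R share the same y with |CR| = 59.4 and R on the −x side, so R = (-59.40, 0.000). Since A1 is tangent to CR there, WR ⟂ CR, so W = R + (0, 13.2) = (-59.40, 13.20). Since WS ⟂ SJ (tangency), |WJ| = √(13.2² + 30.9²) = 33.60 regardless of where S sits on A1. So J lies on both circle(C, 61.75) and circle(W, 33.60); the above-CR intersection is J = (-44.17, 43.15). S is the foot of the tangent from J: S = (-46.23, 12.32).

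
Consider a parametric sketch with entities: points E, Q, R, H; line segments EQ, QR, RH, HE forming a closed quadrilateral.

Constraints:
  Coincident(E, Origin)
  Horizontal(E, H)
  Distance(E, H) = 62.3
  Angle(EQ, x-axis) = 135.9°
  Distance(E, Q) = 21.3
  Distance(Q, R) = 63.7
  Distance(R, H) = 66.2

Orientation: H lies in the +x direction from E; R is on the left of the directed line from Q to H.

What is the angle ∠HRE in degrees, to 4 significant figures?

56.14°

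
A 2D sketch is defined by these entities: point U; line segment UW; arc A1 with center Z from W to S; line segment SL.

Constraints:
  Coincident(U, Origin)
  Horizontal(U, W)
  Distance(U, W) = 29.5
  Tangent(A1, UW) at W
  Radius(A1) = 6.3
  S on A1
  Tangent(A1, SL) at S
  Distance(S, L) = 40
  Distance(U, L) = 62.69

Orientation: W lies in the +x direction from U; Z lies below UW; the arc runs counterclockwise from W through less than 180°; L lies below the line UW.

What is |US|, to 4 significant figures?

25.95

U is at the origin; U and W share the same y with |UW| = 29.5 and W on the +x side, so W = (29.50, 0.000). Tangency of A1 to UW means the radius ZW is perpendicular to UW, so Z = W + (0, -6.3) = (29.50, -6.300). Since ZS ⟂ SL (tangency), |ZL| = √(6.3² + 40.0²) = 40.49 regardless of where S sits on A1. So L lies on both circle(U, 62.69) and circle(Z, 40.49); the below-UW intersection is L = (44.90, -43.75). S is the foot of the tangent from L: S = (24.12, -9.573).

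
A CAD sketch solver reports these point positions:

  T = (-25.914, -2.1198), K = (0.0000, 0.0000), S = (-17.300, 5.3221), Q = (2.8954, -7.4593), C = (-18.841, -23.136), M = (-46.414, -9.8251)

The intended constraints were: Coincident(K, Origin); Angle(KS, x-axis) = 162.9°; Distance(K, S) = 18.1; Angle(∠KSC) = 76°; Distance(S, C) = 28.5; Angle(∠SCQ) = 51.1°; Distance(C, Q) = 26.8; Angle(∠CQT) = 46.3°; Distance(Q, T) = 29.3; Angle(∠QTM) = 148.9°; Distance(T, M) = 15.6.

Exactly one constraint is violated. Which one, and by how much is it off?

Distance(T, M) = 15.6 — off by 6.30.

K = (0.00, 0.00) ✓; KS at 162.9° ✓; |KS| = 18.10 ✓; ∠KSC = 76.00° ✓; |SC| = 28.50 ✓; ∠SCQ = 51.10° ✓; |CQ| = 26.80 ✓; ∠CQT = 46.30° ✓; |QT| = 29.30 ✓; ∠QTM = 148.9° ✓; |TM| = 21.90 ✗.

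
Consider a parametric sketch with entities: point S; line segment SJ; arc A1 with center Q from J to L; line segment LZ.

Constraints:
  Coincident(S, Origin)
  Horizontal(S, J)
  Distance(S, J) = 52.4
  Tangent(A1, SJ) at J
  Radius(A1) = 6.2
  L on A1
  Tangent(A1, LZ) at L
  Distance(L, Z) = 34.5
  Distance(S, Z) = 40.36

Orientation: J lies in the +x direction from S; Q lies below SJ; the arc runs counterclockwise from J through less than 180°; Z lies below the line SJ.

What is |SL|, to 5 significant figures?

47.494

S is at the origin; S and J share the same y with |SJ| = 52.4 and J on the +x side, so J = (52.400, 0.0000). A1 meets SJ tangentially, so QJ is at right angles to SJ, so Q = J + (0, -6.2) = (52.400, -6.2000). Since QL ⟂ LZ (tangency), |QZ| = √(6.2² + 34.5²) = 35.053 regardless of where L sits on A1. So Z lies on both circle(S, 40.36) and circle(Q, 35.053); the below-SJ intersection is Z = (26.817, -30.163). L is the foot of the tangent from Z: L = (47.428, -2.4960).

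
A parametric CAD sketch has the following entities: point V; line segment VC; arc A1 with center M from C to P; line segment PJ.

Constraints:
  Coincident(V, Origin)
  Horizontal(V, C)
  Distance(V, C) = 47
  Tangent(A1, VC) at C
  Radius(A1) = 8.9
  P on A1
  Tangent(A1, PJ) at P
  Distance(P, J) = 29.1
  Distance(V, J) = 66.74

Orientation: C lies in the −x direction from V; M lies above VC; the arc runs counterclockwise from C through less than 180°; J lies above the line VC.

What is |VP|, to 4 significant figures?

41.67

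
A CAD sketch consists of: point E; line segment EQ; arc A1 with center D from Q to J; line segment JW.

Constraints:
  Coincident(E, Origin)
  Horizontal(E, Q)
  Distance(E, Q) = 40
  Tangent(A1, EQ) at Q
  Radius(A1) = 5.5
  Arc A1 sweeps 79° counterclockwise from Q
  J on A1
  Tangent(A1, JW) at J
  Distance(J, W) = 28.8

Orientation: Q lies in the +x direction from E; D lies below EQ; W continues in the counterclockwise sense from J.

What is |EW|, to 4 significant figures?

43.79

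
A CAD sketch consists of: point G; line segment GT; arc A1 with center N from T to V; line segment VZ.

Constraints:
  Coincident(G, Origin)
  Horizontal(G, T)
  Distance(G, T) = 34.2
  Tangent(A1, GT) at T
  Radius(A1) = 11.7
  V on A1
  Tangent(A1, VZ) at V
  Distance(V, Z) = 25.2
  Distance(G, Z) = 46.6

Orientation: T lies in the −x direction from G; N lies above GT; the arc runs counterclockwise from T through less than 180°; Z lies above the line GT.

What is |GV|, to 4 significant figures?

26.34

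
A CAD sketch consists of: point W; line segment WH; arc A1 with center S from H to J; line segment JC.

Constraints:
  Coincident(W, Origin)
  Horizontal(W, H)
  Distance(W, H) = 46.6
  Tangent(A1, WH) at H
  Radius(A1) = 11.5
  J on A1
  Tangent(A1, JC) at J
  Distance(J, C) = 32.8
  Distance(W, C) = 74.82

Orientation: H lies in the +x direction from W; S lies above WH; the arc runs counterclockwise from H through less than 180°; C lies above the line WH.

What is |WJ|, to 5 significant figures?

58.970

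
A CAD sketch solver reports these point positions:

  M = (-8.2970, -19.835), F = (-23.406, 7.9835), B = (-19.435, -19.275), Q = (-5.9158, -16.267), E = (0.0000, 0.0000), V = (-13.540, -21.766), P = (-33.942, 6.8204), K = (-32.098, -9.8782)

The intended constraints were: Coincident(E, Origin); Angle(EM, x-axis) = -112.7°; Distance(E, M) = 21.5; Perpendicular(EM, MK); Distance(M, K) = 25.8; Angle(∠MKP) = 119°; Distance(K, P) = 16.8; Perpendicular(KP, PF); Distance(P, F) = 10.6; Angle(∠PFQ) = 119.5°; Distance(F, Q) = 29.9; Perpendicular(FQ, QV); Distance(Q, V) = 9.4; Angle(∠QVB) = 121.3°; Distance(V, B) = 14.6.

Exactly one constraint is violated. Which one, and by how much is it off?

Distance(V, B) = 14.6 — off by 8.20.

E = (0.00, 0.00) ✓; EM at -112.7° ✓; |EM| = 21.50 ✓; ∠(EM, MK) = 90.00° ✓; |MK| = 25.80 ✓; ∠MKP = 119.0° ✓; |KP| = 16.80 ✓; ∠(KP, PF) = 90.00° ✓; |PF| = 10.60 ✓; ∠PFQ = 119.5° ✓; |FQ| = 29.90 ✓; ∠(FQ, QV) = 90.00° ✓; |QV| = 9.400 ✓; ∠QVB = 121.3° ✓; |VB| = 6.400 ✗.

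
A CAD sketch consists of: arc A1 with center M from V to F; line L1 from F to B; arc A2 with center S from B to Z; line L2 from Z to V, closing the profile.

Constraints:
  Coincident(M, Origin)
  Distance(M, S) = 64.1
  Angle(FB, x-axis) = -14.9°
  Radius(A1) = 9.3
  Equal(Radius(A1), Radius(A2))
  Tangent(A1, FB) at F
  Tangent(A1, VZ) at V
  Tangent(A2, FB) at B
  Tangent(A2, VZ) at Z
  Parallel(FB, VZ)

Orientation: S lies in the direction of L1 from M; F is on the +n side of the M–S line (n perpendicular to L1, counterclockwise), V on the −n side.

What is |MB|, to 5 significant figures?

64.771

The slot axis is L1's direction at -14.9°, so u = (cos -14.9°, sin -14.9°) = (0.96638, -0.25713) and n = (−sin -14.9°, cos -14.9°) = (0.25713, 0.96638). M is at the origin and S lies 64.1 along u from M, so S = 64.1·u = (61.945, -16.482). Tangency of A1 to both parallel lines with radius 9.3 puts F and V at M ± 9.3·n: F = (2.3913, 8.9873), V = (-2.3913, -8.9873). Equal radii place B and Z the same way about S: B = S + 9.3·n = (64.336, -7.4949), Z = S − 9.3·n = (59.553, -25.470). Then |MB| = |B − M| = 64.771.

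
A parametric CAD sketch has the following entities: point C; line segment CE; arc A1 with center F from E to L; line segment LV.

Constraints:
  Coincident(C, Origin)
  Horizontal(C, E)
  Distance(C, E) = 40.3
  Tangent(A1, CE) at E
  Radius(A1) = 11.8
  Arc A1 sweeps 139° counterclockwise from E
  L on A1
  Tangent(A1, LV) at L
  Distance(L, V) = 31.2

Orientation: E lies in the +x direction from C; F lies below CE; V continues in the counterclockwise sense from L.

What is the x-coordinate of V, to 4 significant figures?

56.11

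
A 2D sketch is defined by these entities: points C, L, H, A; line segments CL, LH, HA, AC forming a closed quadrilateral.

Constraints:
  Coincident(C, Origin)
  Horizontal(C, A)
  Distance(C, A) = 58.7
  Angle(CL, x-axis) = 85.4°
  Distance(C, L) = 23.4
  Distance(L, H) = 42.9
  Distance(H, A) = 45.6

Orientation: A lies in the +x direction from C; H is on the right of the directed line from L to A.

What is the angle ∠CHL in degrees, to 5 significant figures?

24.115°

Checks: C.y = 0.00, A.y = 0.00 ✓; |LH| = 42.90 ✓; |HA| = 45.60 ✓.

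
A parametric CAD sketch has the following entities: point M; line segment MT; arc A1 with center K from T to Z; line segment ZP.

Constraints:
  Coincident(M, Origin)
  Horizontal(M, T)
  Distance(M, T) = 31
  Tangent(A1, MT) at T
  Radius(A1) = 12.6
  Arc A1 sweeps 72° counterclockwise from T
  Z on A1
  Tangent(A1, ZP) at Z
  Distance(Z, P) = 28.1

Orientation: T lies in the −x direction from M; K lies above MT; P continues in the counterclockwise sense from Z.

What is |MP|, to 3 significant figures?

36.9

On A1, T sits at bearing -90° from K; a 72° counterclockwise sweep puts Z at bearing -18°, so Z = K + 12.6·(cos -18°, sin -18°) = (-19.0, 8.71). The tangent condition forces KZ to be normal to ZP, so ZP runs along (−sin -18°, cos -18°); with |ZP| = 28.1, P = (-10.3, 35.4). Then |MP| = |P − M| = 36.9.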